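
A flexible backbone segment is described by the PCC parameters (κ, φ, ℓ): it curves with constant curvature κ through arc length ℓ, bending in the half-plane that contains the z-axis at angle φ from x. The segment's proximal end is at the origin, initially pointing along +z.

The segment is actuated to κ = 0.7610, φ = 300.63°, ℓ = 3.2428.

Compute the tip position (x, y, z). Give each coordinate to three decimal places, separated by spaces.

θ = κ·ℓ = 0.7610 × 3.2428 = 2.46777 rad
ρ = (1 − cos θ)/κ = (1 − -0.78144)/0.7610 = 2.34092
z = sin θ / κ = 0.62398/0.7610 = 0.81994
x = ρ cos φ = 2.34092 × cos(300.63°) = 1.19268
y = ρ sin φ = 2.34092 × sin(300.63°) = -2.01431

1.193 -2.014 0.820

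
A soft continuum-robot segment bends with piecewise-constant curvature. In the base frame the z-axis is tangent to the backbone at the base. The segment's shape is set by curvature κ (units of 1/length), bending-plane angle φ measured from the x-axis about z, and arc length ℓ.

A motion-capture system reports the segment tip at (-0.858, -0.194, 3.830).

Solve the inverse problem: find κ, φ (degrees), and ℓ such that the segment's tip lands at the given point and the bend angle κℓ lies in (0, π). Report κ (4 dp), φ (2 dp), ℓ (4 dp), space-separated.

0.1139 192.74 3.9633

ρ = √(x²+y²) = √(-0.858² + -0.194²) = 0.87966
φ = atan2(y, x) mod 360° = atan2(-0.194, -0.858) = 192.7408°
|p|² = ρ² + z² = 0.87966² + 3.830² = 15.44270
κ = 2ρ / |p|² = 2×0.87966 / 15.44270 = 0.11393
θ = 2·atan2(ρ, z) = 2·atan2(0.87966, 3.830) = 0.45152 rad
ℓ = θ/κ = 0.45152/0.11393 = 3.96330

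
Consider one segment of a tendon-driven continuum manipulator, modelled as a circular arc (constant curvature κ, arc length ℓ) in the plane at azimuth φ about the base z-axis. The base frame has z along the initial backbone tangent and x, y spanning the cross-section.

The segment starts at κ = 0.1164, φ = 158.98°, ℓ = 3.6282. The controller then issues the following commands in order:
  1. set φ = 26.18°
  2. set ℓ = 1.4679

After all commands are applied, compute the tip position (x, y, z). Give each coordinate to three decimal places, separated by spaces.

initial: κ=0.1164, φ=158.98°, ℓ=3.6282
cmd 1: set φ=26.18° → (κ,φ,ℓ)=(0.1164,26.18°,3.6282) → tip=(0.6774,0.3330,3.5213)
cmd 2: set ℓ=1.4679 → (κ,φ,ℓ)=(0.1164,26.18°,1.4679) → tip=(0.1123,0.0552,1.4608)

0.112 0.055 1.461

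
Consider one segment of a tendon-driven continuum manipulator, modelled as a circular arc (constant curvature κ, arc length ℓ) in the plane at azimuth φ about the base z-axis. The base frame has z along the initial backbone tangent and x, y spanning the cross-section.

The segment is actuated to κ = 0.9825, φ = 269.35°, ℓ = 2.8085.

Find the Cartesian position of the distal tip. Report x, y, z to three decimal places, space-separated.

θ = κ·ℓ = 0.9825 × 2.8085 = 2.75935 rad
ρ = (1 − cos θ)/κ = (1 − -0.92783)/0.9825 = 1.96217
z = sin θ / κ = 0.37300/0.9825 = 0.37964
x = ρ cos φ = 1.96217 × cos(269.35°) = -0.02226
y = ρ sin φ = 1.96217 × sin(269.35°) = -1.96204

-0.022 -1.962 0.380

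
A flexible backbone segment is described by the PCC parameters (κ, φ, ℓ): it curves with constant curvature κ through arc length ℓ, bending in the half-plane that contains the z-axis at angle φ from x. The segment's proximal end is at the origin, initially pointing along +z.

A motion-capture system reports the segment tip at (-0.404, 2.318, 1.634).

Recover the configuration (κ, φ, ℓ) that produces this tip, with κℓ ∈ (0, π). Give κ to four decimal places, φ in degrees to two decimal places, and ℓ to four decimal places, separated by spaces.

ρ = √(x²+y²) = √(-0.404² + 2.318²) = 2.35294
φ = atan2(y, x) mod 360° = atan2(2.318, -0.404) = 99.8867°
|p|² = ρ² + z² = 2.35294² + 1.634² = 8.20630
κ = 2ρ / |p|² = 2×2.35294 / 8.20630 = 0.57345
θ = 2·atan2(ρ, z) = 2·atan2(2.35294, 1.634) = 1.92761 rad
ℓ = θ/κ = 1.92761/0.57345 = 3.36144

0.5734 99.89 3.3614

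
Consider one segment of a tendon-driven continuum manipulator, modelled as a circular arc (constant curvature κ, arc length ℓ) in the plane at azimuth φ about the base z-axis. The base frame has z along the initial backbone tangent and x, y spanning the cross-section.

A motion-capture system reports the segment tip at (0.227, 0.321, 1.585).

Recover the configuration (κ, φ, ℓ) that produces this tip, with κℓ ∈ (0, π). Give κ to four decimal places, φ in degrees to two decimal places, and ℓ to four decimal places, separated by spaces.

0.2949 54.73 1.6492

ρ = √(x²+y²) = √(0.227² + 0.321²) = 0.39315
φ = atan2(y, x) mod 360° = atan2(0.321, 0.227) = 54.7334°
|p|² = ρ² + z² = 0.39315² + 1.585² = 2.66680
κ = 2ρ / |p|² = 2×0.39315 / 2.66680 = 0.29485
θ = 2·atan2(ρ, z) = 2·atan2(0.39315, 1.585) = 0.48628 rad
ℓ = θ/κ = 0.48628/0.29485 = 1.64923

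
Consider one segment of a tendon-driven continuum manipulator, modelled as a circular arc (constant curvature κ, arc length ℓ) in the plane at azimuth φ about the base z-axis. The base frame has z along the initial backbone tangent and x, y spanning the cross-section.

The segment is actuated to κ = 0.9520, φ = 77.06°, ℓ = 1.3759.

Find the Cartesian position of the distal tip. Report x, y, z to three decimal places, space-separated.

0.175 0.760 1.015

θ = κ·ℓ = 0.9520 × 1.3759 = 1.30986 rad
ρ = (1 − cos θ)/κ = (1 − 0.25799)/0.9520 = 0.77942
z = sin θ / κ = 0.96615/0.9520 = 1.01486
x = ρ cos φ = 0.77942 × cos(77.06°) = 0.17454
y = ρ sin φ = 0.77942 × sin(77.06°) = 0.75963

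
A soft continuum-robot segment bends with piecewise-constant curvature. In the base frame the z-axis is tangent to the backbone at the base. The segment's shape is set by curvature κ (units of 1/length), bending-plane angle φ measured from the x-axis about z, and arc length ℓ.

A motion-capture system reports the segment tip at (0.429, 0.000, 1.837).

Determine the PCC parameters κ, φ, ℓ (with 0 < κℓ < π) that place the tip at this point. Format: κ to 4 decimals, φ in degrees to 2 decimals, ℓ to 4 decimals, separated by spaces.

ρ = √(x²+y²) = √(0.429² + 0.000²) = 0.42900
φ = atan2(y, x) mod 360° = atan2(0.000, 0.429) = 0.0000°
|p|² = ρ² + z² = 0.42900² + 1.837² = 3.55861
κ = 2ρ / |p|² = 2×0.42900 / 3.55861 = 0.24111
θ = 2·atan2(ρ, z) = 2·atan2(0.42900, 1.837) = 0.45884 rad
ℓ = θ/κ = 0.45884/0.24111 = 1.90308

0.2411 0.00 1.9031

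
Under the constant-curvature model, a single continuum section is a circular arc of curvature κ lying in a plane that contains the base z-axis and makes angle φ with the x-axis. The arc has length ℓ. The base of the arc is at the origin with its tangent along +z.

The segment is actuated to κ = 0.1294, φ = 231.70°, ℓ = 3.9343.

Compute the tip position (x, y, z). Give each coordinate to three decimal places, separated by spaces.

-0.607 -0.769 3.767

θ = κ·ℓ = 0.1294 × 3.9343 = 0.50910 rad
ρ = (1 − cos θ)/κ = (1 − 0.87318)/0.1294 = 0.98003
z = sin θ / κ = 0.48739/0.1294 = 3.76654
x = ρ cos φ = 0.98003 × cos(231.70°) = -0.60740
y = ρ sin φ = 0.98003 × sin(231.70°) = -0.76910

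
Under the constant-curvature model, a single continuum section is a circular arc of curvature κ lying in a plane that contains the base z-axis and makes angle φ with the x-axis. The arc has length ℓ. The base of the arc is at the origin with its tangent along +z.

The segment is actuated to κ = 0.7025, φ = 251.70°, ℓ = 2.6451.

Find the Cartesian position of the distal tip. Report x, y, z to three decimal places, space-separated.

θ = κ·ℓ = 0.7025 × 2.6451 = 1.85818 rad
ρ = (1 − cos θ)/κ = (1 − -0.28345)/0.7025 = 1.82697
z = sin θ / κ = 0.95899/0.7025 = 1.36511
x = ρ cos φ = 1.82697 × cos(251.70°) = -0.57365
y = ρ sin φ = 1.82697 × sin(251.70°) = -1.73457

-0.574 -1.735 1.365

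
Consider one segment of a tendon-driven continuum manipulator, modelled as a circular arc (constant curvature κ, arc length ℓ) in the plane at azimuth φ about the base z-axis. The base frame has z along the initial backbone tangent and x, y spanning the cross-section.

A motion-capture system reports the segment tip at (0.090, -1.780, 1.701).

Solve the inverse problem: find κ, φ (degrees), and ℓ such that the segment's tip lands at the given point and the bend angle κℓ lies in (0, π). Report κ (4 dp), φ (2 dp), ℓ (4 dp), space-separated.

0.5872 272.89 2.7543

ρ = √(x²+y²) = √(0.090² + -1.780²) = 1.78227
φ = atan2(y, x) mod 360° = atan2(-1.780, 0.090) = 272.8945°
|p|² = ρ² + z² = 1.78227² + 1.701² = 6.06990
κ = 2ρ / |p|² = 2×1.78227 / 6.06990 = 0.58725
θ = 2·atan2(ρ, z) = 2·atan2(1.78227, 1.701) = 1.61745 rad
ℓ = θ/κ = 1.61745/0.58725 = 2.75428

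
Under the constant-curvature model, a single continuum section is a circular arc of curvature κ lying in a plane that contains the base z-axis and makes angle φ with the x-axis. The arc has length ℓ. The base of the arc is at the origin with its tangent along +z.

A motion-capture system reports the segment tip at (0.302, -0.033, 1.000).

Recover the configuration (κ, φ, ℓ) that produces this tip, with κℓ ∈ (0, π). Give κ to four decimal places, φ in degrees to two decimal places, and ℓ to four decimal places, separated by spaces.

0.5563 353.76 1.0604

ρ = √(x²+y²) = √(0.302² + -0.033²) = 0.30380
φ = atan2(y, x) mod 360° = atan2(-0.033, 0.302) = 353.7639°
|p|² = ρ² + z² = 0.30380² + 1.000² = 1.09229
κ = 2ρ / |p|² = 2×0.30380 / 1.09229 = 0.55626
θ = 2·atan2(ρ, z) = 2·atan2(0.30380, 1.000) = 0.58987 rad
ℓ = θ/κ = 0.58987/0.55626 = 1.06044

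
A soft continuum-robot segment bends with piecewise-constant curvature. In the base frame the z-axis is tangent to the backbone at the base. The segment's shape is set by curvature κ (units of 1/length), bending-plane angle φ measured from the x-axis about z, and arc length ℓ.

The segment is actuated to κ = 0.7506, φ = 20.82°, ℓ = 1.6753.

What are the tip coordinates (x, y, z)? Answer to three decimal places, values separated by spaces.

θ = κ·ℓ = 0.7506 × 1.6753 = 1.25748 rad
ρ = (1 − cos θ)/κ = (1 − 0.30822)/0.7506 = 0.92164
z = sin θ / κ = 0.95132/0.7506 = 1.26741
x = ρ cos φ = 0.92164 × cos(20.82°) = 0.86146
y = ρ sin φ = 0.92164 × sin(20.82°) = 0.32758

0.861 0.328 1.267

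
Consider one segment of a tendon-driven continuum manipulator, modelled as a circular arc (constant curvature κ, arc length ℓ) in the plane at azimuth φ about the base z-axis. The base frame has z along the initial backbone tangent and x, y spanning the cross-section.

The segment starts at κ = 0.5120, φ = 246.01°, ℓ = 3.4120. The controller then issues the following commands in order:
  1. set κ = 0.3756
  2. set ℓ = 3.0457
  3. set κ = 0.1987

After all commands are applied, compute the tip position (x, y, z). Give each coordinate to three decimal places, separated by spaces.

-0.363 -0.817 2.863

initial: κ=0.5120, φ=246.01°, ℓ=3.4120
cmd 1: set κ=0.3756 → (κ,φ,ℓ)=(0.3756,246.01°,3.4120) → tip=(-0.7737,-1.7386,2.5518)
cmd 2: set ℓ=3.0457 → (κ,φ,ℓ)=(0.3756,246.01°,3.0457) → tip=(-0.6343,-1.4254,2.4235)
cmd 3: set κ=0.1987 → (κ,φ,ℓ)=(0.1987,246.01°,3.0457) → tip=(-0.3634,-0.8166,2.8632)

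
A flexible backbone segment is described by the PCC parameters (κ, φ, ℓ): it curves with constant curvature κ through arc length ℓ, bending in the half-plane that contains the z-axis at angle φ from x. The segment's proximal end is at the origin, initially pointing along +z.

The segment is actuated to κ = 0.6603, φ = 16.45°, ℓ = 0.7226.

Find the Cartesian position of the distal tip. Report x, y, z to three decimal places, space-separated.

0.162 0.048 0.695

θ = κ·ℓ = 0.6603 × 0.7226 = 0.47713 rad
ρ = (1 − cos θ)/κ = (1 − 0.88832)/0.6603 = 0.16914
z = sin θ / κ = 0.45923/0.6603 = 0.69549
x = ρ cos φ = 0.16914 × cos(16.45°) = 0.16222
y = ρ sin φ = 0.16914 × sin(16.45°) = 0.04790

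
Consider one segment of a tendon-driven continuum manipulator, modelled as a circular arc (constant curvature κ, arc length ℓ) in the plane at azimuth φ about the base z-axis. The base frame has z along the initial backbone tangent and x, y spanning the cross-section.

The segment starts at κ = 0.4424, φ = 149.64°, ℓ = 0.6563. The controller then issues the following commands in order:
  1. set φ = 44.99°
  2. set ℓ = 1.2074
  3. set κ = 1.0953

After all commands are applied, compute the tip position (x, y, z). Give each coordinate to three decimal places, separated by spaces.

initial: κ=0.4424, φ=149.64°, ℓ=0.6563
cmd 1: set φ=44.99° → (κ,φ,ℓ)=(0.4424,44.99°,0.6563) → tip=(0.0669,0.0669,0.6471)
cmd 2: set ℓ=1.2074 → (κ,φ,ℓ)=(0.4424,44.99°,1.2074) → tip=(0.2227,0.2226,1.1508)
cmd 3: set κ=1.0953 → (κ,φ,ℓ)=(1.0953,44.99°,1.2074) → tip=(0.4870,0.4868,0.8850)

0.487 0.487 0.885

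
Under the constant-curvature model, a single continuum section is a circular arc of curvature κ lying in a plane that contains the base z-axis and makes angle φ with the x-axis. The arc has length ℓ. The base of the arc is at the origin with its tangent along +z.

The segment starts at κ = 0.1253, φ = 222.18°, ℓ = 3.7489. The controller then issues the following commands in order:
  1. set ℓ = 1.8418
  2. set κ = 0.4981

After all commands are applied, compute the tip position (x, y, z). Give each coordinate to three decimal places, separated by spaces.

-0.583 -0.529 1.594

initial: κ=0.1253, φ=222.18°, ℓ=3.7489
cmd 1: set ℓ=1.8418 → (κ,φ,ℓ)=(0.1253,222.18°,1.8418) → tip=(-0.1568,-0.1421,1.8255)
cmd 2: set κ=0.4981 → (κ,φ,ℓ)=(0.4981,222.18°,1.8418) → tip=(-0.5834,-0.5286,1.5941)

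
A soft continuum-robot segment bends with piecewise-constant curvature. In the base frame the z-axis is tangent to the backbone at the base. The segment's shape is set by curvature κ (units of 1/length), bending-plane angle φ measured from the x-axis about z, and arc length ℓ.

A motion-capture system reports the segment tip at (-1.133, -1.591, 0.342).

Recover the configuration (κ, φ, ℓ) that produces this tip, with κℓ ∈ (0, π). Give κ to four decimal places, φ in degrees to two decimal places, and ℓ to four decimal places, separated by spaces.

0.9935 234.54 2.8132

ρ = √(x²+y²) = √(-1.133² + -1.591²) = 1.95319
φ = atan2(y, x) mod 360° = atan2(-1.591, -1.133) = 234.5442°
|p|² = ρ² + z² = 1.95319² + 0.342² = 3.93193
κ = 2ρ / |p|² = 2×1.95319 / 3.93193 = 0.99350
θ = 2·atan2(ρ, z) = 2·atan2(1.95319, 0.342) = 2.79491 rad
ℓ = θ/κ = 2.79491/0.99350 = 2.81319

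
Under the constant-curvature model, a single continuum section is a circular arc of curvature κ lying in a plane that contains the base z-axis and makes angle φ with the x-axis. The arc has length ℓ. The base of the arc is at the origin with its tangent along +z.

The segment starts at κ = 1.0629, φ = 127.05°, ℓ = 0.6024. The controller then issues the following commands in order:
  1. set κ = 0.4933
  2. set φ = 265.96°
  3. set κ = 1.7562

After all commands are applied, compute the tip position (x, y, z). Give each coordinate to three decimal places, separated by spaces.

initial: κ=1.0629, φ=127.05°, ℓ=0.6024
cmd 1: set κ=0.4933 → (κ,φ,ℓ)=(0.4933,127.05°,0.6024) → tip=(-0.0535,0.0709,0.5936)
cmd 2: set φ=265.96° → (κ,φ,ℓ)=(0.4933,265.96°,0.6024) → tip=(-0.0063,-0.0886,0.5936)
cmd 3: set κ=1.7562 → (κ,φ,ℓ)=(1.7562,265.96°,0.6024) → tip=(-0.0204,-0.2893,0.4962)

-0.020 -0.289 0.496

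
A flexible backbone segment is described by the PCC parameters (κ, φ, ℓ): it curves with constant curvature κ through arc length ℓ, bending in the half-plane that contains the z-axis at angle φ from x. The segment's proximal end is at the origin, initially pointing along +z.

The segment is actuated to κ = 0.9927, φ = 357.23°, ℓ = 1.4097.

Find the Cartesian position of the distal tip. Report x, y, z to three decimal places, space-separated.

0.835 -0.040 0.993

θ = κ·ℓ = 0.9927 × 1.4097 = 1.39941 rad
ρ = (1 − cos θ)/κ = (1 − 0.17055)/0.9927 = 0.83555
z = sin θ / κ = 0.98535/0.9927 = 0.99260
x = ρ cos φ = 0.83555 × cos(357.23°) = 0.83457
y = ρ sin φ = 0.83555 × sin(357.23°) = -0.04038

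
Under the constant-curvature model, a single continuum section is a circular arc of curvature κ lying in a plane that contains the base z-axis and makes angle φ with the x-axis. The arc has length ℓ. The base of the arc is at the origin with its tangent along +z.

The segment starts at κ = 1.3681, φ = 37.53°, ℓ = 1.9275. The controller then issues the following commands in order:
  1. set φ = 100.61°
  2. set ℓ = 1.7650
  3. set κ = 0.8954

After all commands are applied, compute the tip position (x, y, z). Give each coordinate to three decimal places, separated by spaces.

-0.208 1.108 1.117

initial: κ=1.3681, φ=37.53°, ℓ=1.9275
cmd 1: set φ=100.61° → (κ,φ,ℓ)=(1.3681,100.61°,1.9275) → tip=(-0.2524,1.3474,0.3534)
cmd 2: set ℓ=1.7650 → (κ,φ,ℓ)=(1.3681,100.61°,1.7650) → tip=(-0.2351,1.2553,0.4857)
cmd 3: set κ=0.8954 → (κ,φ,ℓ)=(0.8954,100.61°,1.7650) → tip=(-0.2076,1.1082,1.1168)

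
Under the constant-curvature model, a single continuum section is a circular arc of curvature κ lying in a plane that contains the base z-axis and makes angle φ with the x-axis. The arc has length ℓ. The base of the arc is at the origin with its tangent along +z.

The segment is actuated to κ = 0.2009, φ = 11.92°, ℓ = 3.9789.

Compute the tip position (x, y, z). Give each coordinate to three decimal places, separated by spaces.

1.475 0.311 3.568

θ = κ·ℓ = 0.2009 × 3.9789 = 0.79936 rad
ρ = (1 − cos θ)/κ = (1 − 0.69716)/0.2009 = 1.50739
z = sin θ / κ = 0.71691/0.2009 = 3.56850
x = ρ cos φ = 1.50739 × cos(11.92°) = 1.47489
y = ρ sin φ = 1.50739 × sin(11.92°) = 0.31135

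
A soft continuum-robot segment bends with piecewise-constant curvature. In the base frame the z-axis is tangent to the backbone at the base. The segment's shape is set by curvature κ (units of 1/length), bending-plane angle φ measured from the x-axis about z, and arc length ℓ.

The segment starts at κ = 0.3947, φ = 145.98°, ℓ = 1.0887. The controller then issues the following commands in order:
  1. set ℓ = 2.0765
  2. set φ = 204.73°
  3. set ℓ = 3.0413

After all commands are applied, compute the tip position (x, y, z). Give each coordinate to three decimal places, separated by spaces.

-1.468 -0.676 2.362

initial: κ=0.3947, φ=145.98°, ℓ=1.0887
cmd 1: set ℓ=2.0765 → (κ,φ,ℓ)=(0.3947,145.98°,2.0765) → tip=(-0.6667,0.4500,1.8517)
cmd 2: set φ=204.73° → (κ,φ,ℓ)=(0.3947,204.73°,2.0765) → tip=(-0.7306,-0.3365,1.8517)
cmd 3: set ℓ=3.0413 → (κ,φ,ℓ)=(0.3947,204.73°,3.0413) → tip=(-1.4682,-0.6762,2.3618)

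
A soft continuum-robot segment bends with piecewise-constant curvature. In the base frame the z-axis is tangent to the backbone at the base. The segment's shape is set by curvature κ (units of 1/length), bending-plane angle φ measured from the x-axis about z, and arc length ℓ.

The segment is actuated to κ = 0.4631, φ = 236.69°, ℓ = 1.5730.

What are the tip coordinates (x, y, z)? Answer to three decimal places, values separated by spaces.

-0.301 -0.458 1.438

θ = κ·ℓ = 0.4631 × 1.5730 = 0.72846 rad
ρ = (1 − cos θ)/κ = (1 − 0.74620)/0.4631 = 0.54804
z = sin θ / κ = 0.66572/0.4631 = 1.43753
x = ρ cos φ = 0.54804 × cos(236.69°) = -0.30097
y = ρ sin φ = 0.54804 × sin(236.69°) = -0.45800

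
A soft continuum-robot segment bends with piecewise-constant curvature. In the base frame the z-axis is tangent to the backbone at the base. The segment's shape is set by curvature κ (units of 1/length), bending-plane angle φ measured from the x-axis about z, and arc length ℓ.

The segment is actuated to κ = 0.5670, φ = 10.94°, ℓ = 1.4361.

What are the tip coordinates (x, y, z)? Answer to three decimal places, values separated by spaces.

0.543 0.105 1.283

θ = κ·ℓ = 0.5670 × 1.4361 = 0.81427 rad
ρ = (1 − cos θ)/κ = (1 − 0.68640)/0.5670 = 0.55309
z = sin θ / κ = 0.72722/0.5670 = 1.28258
x = ρ cos φ = 0.55309 × cos(10.94°) = 0.54303
y = ρ sin φ = 0.55309 × sin(10.94°) = 0.10497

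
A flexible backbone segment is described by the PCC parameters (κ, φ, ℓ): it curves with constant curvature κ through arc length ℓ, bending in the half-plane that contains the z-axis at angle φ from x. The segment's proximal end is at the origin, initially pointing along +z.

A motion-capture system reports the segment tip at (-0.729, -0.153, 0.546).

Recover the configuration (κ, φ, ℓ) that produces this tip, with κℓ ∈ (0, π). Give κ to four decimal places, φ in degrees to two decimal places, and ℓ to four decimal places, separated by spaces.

1.7466 191.85 1.0744

ρ = √(x²+y²) = √(-0.729² + -0.153²) = 0.74488
φ = atan2(y, x) mod 360° = atan2(-0.153, -0.729) = 191.8530°
|p|² = ρ² + z² = 0.74488² + 0.546² = 0.85297
κ = 2ρ / |p|² = 2×0.74488 / 0.85297 = 1.74657
θ = 2·atan2(ρ, z) = 2·atan2(0.74488, 0.546) = 1.87653 rad
ℓ = θ/κ = 1.87653/1.74657 = 1.07441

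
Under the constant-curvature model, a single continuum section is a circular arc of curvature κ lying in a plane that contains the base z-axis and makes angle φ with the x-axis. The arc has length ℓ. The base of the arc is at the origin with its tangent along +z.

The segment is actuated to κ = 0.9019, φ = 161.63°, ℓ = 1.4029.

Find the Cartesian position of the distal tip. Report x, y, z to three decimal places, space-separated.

-0.736 0.244 1.057

θ = κ·ℓ = 0.9019 × 1.4029 = 1.26528 rad
ρ = (1 − cos θ)/κ = (1 − 0.30079)/0.9019 = 0.77526
z = sin θ / κ = 0.95369/0.9019 = 1.05742
x = ρ cos φ = 0.77526 × cos(161.63°) = -0.73576
y = ρ sin φ = 0.77526 × sin(161.63°) = 0.24433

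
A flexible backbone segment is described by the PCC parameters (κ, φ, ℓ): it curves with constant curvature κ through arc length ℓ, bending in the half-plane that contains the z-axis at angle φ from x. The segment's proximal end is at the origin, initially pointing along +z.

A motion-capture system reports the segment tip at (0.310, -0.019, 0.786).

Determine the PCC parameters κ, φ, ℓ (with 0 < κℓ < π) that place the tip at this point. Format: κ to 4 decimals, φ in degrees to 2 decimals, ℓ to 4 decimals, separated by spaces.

0.8697 356.49 0.8654

ρ = √(x²+y²) = √(0.310² + -0.019²) = 0.31058
φ = atan2(y, x) mod 360° = atan2(-0.019, 0.310) = 356.4927°
|p|² = ρ² + z² = 0.31058² + 0.786² = 0.71426
κ = 2ρ / |p|² = 2×0.31058 / 0.71426 = 0.86966
θ = 2·atan2(ρ, z) = 2·atan2(0.31058, 0.786) = 0.75262 rad
ℓ = θ/κ = 0.75262/0.86966 = 0.86542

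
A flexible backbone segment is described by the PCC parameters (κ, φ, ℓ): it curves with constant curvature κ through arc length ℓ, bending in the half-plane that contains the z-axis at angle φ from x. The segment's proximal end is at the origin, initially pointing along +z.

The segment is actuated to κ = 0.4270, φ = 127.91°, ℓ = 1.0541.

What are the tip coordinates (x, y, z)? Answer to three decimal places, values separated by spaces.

-0.143 0.184 1.019

θ = κ·ℓ = 0.4270 × 1.0541 = 0.45010 rad
ρ = (1 − cos θ)/κ = (1 − 0.90040)/0.4270 = 0.23325
z = sin θ / κ = 0.43506/0.4270 = 1.01887
x = ρ cos φ = 0.23325 × cos(127.91°) = -0.14331
y = ρ sin φ = 0.23325 × sin(127.91°) = 0.18403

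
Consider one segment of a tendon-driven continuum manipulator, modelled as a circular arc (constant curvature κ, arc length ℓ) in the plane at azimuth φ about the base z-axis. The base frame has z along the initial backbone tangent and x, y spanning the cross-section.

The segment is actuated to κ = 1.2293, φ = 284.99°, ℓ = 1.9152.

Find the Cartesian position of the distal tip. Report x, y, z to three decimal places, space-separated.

θ = κ·ℓ = 1.2293 × 1.9152 = 2.35436 rad
ρ = (1 − cos θ)/κ = (1 − -0.70581)/1.2293 = 1.38762
z = sin θ / κ = 0.70841/1.2293 = 0.57627
x = ρ cos φ = 1.38762 × cos(284.99°) = 0.35891
y = ρ sin φ = 1.38762 × sin(284.99°) = -1.34040

0.359 -1.340 0.576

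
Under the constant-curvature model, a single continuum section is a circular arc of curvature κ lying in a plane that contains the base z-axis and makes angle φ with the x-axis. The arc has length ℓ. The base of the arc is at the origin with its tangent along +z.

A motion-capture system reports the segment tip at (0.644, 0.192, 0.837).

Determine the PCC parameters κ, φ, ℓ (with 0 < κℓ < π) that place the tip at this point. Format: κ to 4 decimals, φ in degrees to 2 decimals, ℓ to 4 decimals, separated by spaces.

ρ = √(x²+y²) = √(0.644² + 0.192²) = 0.67201
φ = atan2(y, x) mod 360° = atan2(0.192, 0.644) = 16.6012°
|p|² = ρ² + z² = 0.67201² + 0.837² = 1.15217
κ = 2ρ / |p|² = 2×0.67201 / 1.15217 = 1.16652
θ = 2·atan2(ρ, z) = 2·atan2(0.67201, 0.837) = 1.35299 rad
ℓ = θ/κ = 1.35299/1.16652 = 1.15986

1.1665 16.60 1.1599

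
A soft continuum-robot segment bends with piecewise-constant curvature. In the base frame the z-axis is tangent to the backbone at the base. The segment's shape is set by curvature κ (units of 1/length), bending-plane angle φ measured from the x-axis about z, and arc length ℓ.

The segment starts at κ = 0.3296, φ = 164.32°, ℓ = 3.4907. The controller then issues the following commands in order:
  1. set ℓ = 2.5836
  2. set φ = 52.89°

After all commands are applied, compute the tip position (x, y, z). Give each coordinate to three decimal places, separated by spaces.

initial: κ=0.3296, φ=164.32°, ℓ=3.4907
cmd 1: set ℓ=2.5836 → (κ,φ,ℓ)=(0.3296,164.32°,2.5836) → tip=(-0.9966,0.2798,2.2825)
cmd 2: set φ=52.89° → (κ,φ,ℓ)=(0.3296,52.89°,2.5836) → tip=(0.6246,0.8255,2.2825)

0.625 0.826 2.282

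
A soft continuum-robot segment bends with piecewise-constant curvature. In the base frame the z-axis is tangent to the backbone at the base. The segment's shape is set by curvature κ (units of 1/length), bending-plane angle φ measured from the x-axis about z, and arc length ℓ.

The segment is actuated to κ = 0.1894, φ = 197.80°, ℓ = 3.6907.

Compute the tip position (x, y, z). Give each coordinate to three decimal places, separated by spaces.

θ = κ·ℓ = 0.1894 × 3.6907 = 0.69902 rad
ρ = (1 − cos θ)/κ = (1 − 0.76547)/0.1894 = 1.23826
z = sin θ / κ = 0.64347/0.1894 = 3.39740
x = ρ cos φ = 1.23826 × cos(197.80°) = -1.17898
y = ρ sin φ = 1.23826 × sin(197.80°) = -0.37853

-1.179 -0.379 3.397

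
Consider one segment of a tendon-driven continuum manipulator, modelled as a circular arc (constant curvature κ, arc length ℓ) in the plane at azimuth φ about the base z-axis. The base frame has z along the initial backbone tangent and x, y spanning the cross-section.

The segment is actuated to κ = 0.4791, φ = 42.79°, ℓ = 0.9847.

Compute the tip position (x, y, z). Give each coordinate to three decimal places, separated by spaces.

θ = κ·ℓ = 0.4791 × 0.9847 = 0.47177 rad
ρ = (1 − cos θ)/κ = (1 − 0.89077)/0.4791 = 0.22800
z = sin θ / κ = 0.45446/0.4791 = 0.94858
x = ρ cos φ = 0.22800 × cos(42.79°) = 0.16732
y = ρ sin φ = 0.22800 × sin(42.79°) = 0.15488

0.167 0.155 0.949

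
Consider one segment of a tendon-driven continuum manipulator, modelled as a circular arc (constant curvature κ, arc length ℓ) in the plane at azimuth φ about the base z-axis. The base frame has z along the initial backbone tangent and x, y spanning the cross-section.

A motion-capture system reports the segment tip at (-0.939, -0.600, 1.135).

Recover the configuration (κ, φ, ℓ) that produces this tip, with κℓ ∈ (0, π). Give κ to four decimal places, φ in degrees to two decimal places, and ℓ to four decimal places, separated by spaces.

0.8809 212.58 1.7623

ρ = √(x²+y²) = √(-0.939² + -0.600²) = 1.11433
φ = atan2(y, x) mod 360° = atan2(-0.600, -0.939) = 212.5777°
|p|² = ρ² + z² = 1.11433² + 1.135² = 2.52995
κ = 2ρ / |p|² = 2×1.11433 / 2.52995 = 0.88091
θ = 2·atan2(ρ, z) = 2·atan2(1.11433, 1.135) = 1.55241 rad
ℓ = θ/κ = 1.55241/0.88091 = 1.76229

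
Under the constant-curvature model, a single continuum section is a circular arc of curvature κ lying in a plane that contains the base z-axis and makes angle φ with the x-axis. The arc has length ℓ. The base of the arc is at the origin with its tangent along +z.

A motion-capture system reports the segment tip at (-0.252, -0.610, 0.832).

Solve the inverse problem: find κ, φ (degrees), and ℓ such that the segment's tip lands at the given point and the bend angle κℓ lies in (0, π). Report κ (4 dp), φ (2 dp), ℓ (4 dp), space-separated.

ρ = √(x²+y²) = √(-0.252² + -0.610²) = 0.66000
φ = atan2(y, x) mod 360° = atan2(-0.610, -0.252) = 247.5538°
|p|² = ρ² + z² = 0.66000² + 0.832² = 1.12783
κ = 2ρ / |p|² = 2×0.66000 / 1.12783 = 1.17040
θ = 2·atan2(ρ, z) = 2·atan2(0.66000, 0.832) = 1.34125 rad
ℓ = θ/κ = 1.34125/1.17040 = 1.14598

1.1704 247.55 1.1460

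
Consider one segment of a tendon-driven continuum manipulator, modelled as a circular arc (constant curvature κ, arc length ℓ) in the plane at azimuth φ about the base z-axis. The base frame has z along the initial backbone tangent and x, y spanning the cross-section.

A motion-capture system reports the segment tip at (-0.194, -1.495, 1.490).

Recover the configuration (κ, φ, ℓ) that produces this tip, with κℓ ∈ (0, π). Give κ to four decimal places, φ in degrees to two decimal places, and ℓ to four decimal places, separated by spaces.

0.6711 262.61 2.3581

ρ = √(x²+y²) = √(-0.194² + -1.495²) = 1.50753
φ = atan2(y, x) mod 360° = atan2(-1.495, -0.194) = 262.6063°
|p|² = ρ² + z² = 1.50753² + 1.490² = 4.49276
κ = 2ρ / |p|² = 2×1.50753 / 4.49276 = 0.67110
θ = 2·atan2(ρ, z) = 2·atan2(1.50753, 1.490) = 1.58250 rad
ℓ = θ/κ = 1.58250/0.67110 = 2.35808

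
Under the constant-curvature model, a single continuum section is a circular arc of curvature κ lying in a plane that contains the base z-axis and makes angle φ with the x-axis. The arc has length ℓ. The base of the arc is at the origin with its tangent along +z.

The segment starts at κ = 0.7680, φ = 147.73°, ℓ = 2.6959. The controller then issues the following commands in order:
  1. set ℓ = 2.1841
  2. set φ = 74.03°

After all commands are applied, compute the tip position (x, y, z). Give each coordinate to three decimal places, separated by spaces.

0.396 1.385 1.295

initial: κ=0.7680, φ=147.73°, ℓ=2.6959
cmd 1: set ℓ=2.1841 → (κ,φ,ℓ)=(0.7680,147.73°,2.1841) → tip=(-1.2181,0.7692,1.2947)
cmd 2: set φ=74.03° → (κ,φ,ℓ)=(0.7680,74.03°,2.1841) → tip=(0.3964,1.3850,1.2947)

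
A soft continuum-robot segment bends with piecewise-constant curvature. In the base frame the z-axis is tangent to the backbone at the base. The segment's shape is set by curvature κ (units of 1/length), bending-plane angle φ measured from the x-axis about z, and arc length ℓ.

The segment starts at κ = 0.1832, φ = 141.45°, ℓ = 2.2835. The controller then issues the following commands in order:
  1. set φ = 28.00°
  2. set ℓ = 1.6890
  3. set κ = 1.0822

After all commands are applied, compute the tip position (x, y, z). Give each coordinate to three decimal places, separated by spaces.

initial: κ=0.1832, φ=141.45°, ℓ=2.2835
cmd 1: set φ=28.00° → (κ,φ,ℓ)=(0.1832,28.00°,2.2835) → tip=(0.4156,0.2210,2.2175)
cmd 2: set ℓ=1.6890 → (κ,φ,ℓ)=(0.1832,28.00°,1.6890) → tip=(0.2289,0.1217,1.6622)
cmd 3: set κ=1.0822 → (κ,φ,ℓ)=(1.0822,28.00°,1.6890) → tip=(1.0233,0.5441,0.8937)

1.023 0.544 0.894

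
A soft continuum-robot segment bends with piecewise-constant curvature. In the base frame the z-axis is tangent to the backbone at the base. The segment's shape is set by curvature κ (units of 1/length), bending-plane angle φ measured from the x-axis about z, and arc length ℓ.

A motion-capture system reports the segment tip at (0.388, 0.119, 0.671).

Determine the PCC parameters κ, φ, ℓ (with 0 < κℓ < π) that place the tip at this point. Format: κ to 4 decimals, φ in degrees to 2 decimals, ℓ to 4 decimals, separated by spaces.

ρ = √(x²+y²) = √(0.388² + 0.119²) = 0.40584
φ = atan2(y, x) mod 360° = atan2(0.119, 0.388) = 17.0508°
|p|² = ρ² + z² = 0.40584² + 0.671² = 0.61495
κ = 2ρ / |p|² = 2×0.40584 / 0.61495 = 1.31992
θ = 2·atan2(ρ, z) = 2·atan2(0.40584, 0.671) = 1.08792 rad
ℓ = θ/κ = 1.08792/1.31992 = 0.82424

1.3199 17.05 0.8242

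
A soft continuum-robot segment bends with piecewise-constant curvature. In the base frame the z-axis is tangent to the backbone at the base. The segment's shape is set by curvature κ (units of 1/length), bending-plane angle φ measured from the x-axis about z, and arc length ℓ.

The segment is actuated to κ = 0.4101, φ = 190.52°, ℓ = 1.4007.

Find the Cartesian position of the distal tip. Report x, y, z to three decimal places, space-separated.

θ = κ·ℓ = 0.4101 × 1.4007 = 0.57443 rad
ρ = (1 − cos θ)/κ = (1 − 0.83950)/0.4101 = 0.39136
z = sin θ / κ = 0.54335/0.4101 = 1.32493
x = ρ cos φ = 0.39136 × cos(190.52°) = -0.38478
y = ρ sin φ = 0.39136 × sin(190.52°) = -0.07145

-0.385 -0.071 1.325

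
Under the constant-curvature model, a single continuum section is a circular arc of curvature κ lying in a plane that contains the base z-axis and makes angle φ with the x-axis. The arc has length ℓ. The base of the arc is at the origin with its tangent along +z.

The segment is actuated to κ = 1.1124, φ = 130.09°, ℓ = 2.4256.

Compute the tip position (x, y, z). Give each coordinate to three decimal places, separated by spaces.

θ = κ·ℓ = 1.1124 × 2.4256 = 2.69824 rad
ρ = (1 − cos θ)/κ = (1 − -0.90332)/1.1124 = 1.71100
z = sin θ / κ = 0.42897/1.1124 = 0.38563
x = ρ cos φ = 1.71100 × cos(130.09°) = -1.10187
y = ρ sin φ = 1.71100 × sin(130.09°) = 1.30897

-1.102 1.309 0.386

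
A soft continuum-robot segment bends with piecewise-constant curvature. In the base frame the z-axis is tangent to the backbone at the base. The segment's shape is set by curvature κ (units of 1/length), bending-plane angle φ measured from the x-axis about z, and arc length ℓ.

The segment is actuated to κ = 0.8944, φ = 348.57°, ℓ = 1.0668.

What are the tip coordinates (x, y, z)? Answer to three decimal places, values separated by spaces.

0.462 -0.093 0.912

θ = κ·ℓ = 0.8944 × 1.0668 = 0.95415 rad
ρ = (1 − cos θ)/κ = (1 − 0.57831)/0.8944 = 0.47148
z = sin θ / κ = 0.81582/0.8944 = 0.91214
x = ρ cos φ = 0.47148 × cos(348.57°) = 0.46213
y = ρ sin φ = 0.47148 × sin(348.57°) = -0.09343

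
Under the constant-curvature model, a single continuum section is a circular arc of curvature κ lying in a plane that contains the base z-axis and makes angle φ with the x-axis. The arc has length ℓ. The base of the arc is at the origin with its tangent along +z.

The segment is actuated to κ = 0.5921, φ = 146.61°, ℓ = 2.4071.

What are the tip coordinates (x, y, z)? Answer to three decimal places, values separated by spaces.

θ = κ·ℓ = 0.5921 × 2.4071 = 1.42524 rad
ρ = (1 − cos θ)/κ = (1 − 0.14504)/0.5921 = 1.44395
z = sin θ / κ = 0.98943/0.5921 = 1.67105
x = ρ cos φ = 1.44395 × cos(146.61°) = -1.20561
y = ρ sin φ = 1.44395 × sin(146.61°) = 0.79465

-1.206 0.795 1.671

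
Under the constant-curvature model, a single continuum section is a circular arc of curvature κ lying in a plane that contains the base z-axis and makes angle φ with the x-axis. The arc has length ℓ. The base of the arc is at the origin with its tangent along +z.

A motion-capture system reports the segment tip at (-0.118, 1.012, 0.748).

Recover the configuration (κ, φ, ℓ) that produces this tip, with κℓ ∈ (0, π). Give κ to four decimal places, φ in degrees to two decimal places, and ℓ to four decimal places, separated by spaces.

1.2755 96.65 1.4700

ρ = √(x²+y²) = √(-0.118² + 1.012²) = 1.01886
φ = atan2(y, x) mod 360° = atan2(1.012, -0.118) = 96.6507°
|p|² = ρ² + z² = 1.01886² + 0.748² = 1.59757
κ = 2ρ / |p|² = 2×1.01886 / 1.59757 = 1.27551
θ = 2·atan2(ρ, z) = 2·atan2(1.01886, 0.748) = 1.87502 rad
ℓ = θ/κ = 1.87502/1.27551 = 1.47002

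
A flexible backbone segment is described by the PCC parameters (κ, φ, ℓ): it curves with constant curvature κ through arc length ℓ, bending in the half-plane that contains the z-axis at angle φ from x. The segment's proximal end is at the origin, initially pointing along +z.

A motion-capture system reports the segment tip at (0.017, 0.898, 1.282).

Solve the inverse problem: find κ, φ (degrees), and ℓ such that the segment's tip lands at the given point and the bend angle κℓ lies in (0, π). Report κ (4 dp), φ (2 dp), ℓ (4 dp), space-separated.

ρ = √(x²+y²) = √(0.017² + 0.898²) = 0.89816
φ = atan2(y, x) mod 360° = atan2(0.898, 0.017) = 88.9155°
|p|² = ρ² + z² = 0.89816² + 1.282² = 2.45022
κ = 2ρ / |p|² = 2×0.89816 / 2.45022 = 0.73313
θ = 2·atan2(ρ, z) = 2·atan2(0.89816, 1.282) = 1.22225 rad
ℓ = θ/κ = 1.22225/0.73313 = 1.66717

0.7331 88.92 1.6672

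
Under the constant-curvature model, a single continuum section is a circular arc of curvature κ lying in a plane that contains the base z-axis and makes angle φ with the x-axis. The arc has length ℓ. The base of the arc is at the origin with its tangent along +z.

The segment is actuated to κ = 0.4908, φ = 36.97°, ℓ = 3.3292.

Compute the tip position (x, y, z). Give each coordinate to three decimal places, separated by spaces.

1.731 1.303 2.033

θ = κ·ℓ = 0.4908 × 3.3292 = 1.63397 rad
ρ = (1 − cos θ)/κ = (1 − -0.06313)/0.4908 = 2.16612
z = sin θ / κ = 0.99801/0.4908 = 2.03343
x = ρ cos φ = 2.16612 × cos(36.97°) = 1.73062
y = ρ sin φ = 2.16612 × sin(36.97°) = 1.30270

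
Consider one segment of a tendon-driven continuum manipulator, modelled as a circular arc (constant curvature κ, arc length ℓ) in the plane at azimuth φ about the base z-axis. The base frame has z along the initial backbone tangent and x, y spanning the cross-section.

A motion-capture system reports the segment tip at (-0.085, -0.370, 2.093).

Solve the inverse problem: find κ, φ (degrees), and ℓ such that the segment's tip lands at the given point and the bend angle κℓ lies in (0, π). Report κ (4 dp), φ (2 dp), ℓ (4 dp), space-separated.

0.1678 257.06 2.1386

ρ = √(x²+y²) = √(-0.085² + -0.370²) = 0.37964
φ = atan2(y, x) mod 360° = atan2(-0.370, -0.085) = 257.0619°
|p|² = ρ² + z² = 0.37964² + 2.093² = 4.52477
κ = 2ρ / |p|² = 2×0.37964 / 4.52477 = 0.16780
θ = 2·atan2(ρ, z) = 2·atan2(0.37964, 2.093) = 0.35887 rad
ℓ = θ/κ = 0.35887/0.16780 = 2.13861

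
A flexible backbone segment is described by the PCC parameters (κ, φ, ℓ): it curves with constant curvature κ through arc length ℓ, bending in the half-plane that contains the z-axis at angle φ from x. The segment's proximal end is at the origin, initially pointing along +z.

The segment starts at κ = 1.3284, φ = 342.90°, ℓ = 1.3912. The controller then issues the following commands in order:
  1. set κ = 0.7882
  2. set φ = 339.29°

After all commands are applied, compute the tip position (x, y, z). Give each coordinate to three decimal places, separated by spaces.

0.645 -0.244 1.129

initial: κ=1.3284, φ=342.90°, ℓ=1.3912
cmd 1: set κ=0.7882 → (κ,φ,ℓ)=(0.7882,342.90°,1.3912) → tip=(0.6589,-0.2027,1.1287)
cmd 2: set φ=339.29° → (κ,φ,ℓ)=(0.7882,339.29°,1.3912) → tip=(0.6448,-0.2438,1.1287)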